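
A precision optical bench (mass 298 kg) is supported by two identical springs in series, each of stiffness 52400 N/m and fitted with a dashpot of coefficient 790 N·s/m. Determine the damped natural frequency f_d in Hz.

1.48 Hz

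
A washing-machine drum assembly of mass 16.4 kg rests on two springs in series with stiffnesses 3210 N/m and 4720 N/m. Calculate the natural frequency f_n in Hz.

Series springs: 1/k_eq = 1/3210 + 1/4720 = 0.0005234, so k_eq = 1911 N/m.
ω_n = √(k_eq/m) = √(1911/16.4) = √116.5 = 10.79 rad/s.
f_n = ω_n/(2π) = 10.79/6.283 = 1.718 Hz.

1.72 Hz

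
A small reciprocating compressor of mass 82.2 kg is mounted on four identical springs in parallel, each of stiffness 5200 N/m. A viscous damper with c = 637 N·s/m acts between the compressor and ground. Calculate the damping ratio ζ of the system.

Parallel springs add: k_eq = 4 × 5200 = 20800 N/m.
ω_n = √(k_eq/m) = √(20800/82.2) = 15.91 rad/s.
Critical damping c_c = 2√(k_eq·m) = 2√(20800 × 82.2) = 2615 N·s/m, so ζ = c/c_c = 637/2615 = 0.2436.

0.244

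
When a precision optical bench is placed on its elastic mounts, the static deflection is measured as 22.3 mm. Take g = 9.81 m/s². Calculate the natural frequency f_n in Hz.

3.34 Hz

ω_n = √(g/δ_st) = √(9.81/0.0223) = √439.9 = 20.97 rad/s.
f_n = ω_n/(2π) = 20.97/6.283 = 3.338 Hz.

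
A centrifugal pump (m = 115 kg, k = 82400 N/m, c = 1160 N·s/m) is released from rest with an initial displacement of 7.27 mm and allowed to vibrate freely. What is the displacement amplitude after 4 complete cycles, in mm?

ζ = c/(2√(km)) = 1160/(2√(82400 × 115)) = 1160/6157 = 0.1884.
Logarithmic decrement δ = 2πζ/√(1 − ζ²) = 2π × 0.1884/√(1 − 0.0355) = 1.205.
After n cycles, x_n/x₀ = e^(−nδ), so x_4 = 7.27 × e^(−4 × 1.205) = 7.27 × 0.008053 = 0.05854 mm.

0.0585 mm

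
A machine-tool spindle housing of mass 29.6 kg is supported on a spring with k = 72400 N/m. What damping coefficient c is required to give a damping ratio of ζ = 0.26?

761 N·s/m

c_c = 2√(k·m) = 2√(72400 × 29.6) = 2928 N·s/m.
c = ζ·c_c = 0.26 × 2928 = 761.2 N·s/m.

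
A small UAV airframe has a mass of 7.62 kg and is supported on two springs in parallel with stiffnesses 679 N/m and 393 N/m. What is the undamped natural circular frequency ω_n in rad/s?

11.9 rad/s

Parallel springs add: k_eq = 679 + 393 = 1072 N/m.
ω_n = √(k_eq/m) = √(1072/7.62) = √140.7 = 11.86 rad/s.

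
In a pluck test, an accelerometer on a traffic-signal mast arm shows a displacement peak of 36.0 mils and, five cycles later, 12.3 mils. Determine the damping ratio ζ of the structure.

0.0342

Logarithmic decrement δ = (1/n)·ln(x₀/x_n) = (1/5)·ln(36.0/12.3) = (1/5)·ln(2.927) = 0.2148.
ζ = δ/√(4π² + δ²) = 0.2148/√(39.48 + 0.0461) = 0.2148/6.287 = 0.03416.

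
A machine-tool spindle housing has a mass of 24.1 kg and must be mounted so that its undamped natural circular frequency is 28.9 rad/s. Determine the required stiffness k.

k = m·ω_n² = 24.1 × 28.90² = 24.1 × 835.2 = 20130 N/m.

20100 N/m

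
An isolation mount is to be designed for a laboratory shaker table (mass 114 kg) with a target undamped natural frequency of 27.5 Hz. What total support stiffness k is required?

3400000 N/m

ω_n = 2πf_n = 2π × 27.5 = 172.8 rad/s.
k = m·ω_n² = 114 × 172.8² = 114 × 29860 = 3404000 N/m.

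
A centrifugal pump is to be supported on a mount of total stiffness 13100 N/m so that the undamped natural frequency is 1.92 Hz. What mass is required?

ω_n = 2πf_n = 2π × 1.92 = 12.06 rad/s.
m = k/ω_n² = 13100/12.06² = 13100/145.5 = 90.01 kg.

90.0 kg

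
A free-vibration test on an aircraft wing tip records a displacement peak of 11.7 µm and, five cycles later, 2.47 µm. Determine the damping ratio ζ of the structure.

0.0494

Logarithmic decrement δ = (1/n)·ln(x₀/x_n) = (1/5)·ln(11.7/2.47) = (1/5)·ln(4.737) = 0.3111.
ζ = δ/√(4π² + δ²) = 0.3111/√(39.48 + 0.0968) = 0.3111/6.291 = 0.04945.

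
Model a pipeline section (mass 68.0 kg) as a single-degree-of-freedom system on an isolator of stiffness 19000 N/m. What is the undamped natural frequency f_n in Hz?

2.66 Hz

ω_n = √(k/m) = √(19000/68.0) = √279.4 = 16.72 rad/s.
f_n = ω_n/(2π) = 16.72/6.283 = 2.660 Hz.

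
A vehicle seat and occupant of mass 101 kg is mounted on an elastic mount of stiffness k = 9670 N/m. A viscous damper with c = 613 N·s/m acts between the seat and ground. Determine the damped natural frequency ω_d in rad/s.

9.30 rad/s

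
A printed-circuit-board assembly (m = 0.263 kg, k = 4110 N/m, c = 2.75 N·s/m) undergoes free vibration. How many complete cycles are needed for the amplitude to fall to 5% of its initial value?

12 cycles

ζ = c/(2√(km)) = 2.75/(2√(4110 × 0.263)) = 2.75/65.75 = 0.04182.
Logarithmic decrement δ = 2πζ/√(1 − ζ²) = 2π × 0.04182/√(1 − 0.00175) = 0.2630.
x_n/x₀ = e^(−nδ) ≤ 0.05; take ln: n ≥ ln(1/0.05)/δ = 2.996/0.2630 = 11.39.
So 12 complete cycles are required.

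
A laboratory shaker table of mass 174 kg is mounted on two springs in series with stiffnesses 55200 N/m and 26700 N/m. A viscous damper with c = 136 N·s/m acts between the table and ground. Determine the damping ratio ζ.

0.0384

Series springs: 1/k_eq = 1/55200 + 1/26700 = 5.557×10^-5, so k_eq = 18000 N/m.
ω_n = √(k_eq/m) = √(18000/174) = 10.17 rad/s.
Critical damping c_c = 2√(k_eq·m) = 2√(18000 × 174) = 3539 N·s/m, so ζ = c/c_c = 136/3539 = 0.03843.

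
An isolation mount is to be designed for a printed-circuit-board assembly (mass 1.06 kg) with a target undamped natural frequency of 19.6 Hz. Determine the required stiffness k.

ω_n = 2πf_n = 2π × 19.6 = 123.2 rad/s.
k = m·ω_n² = 1.06 × 123.2² = 1.06 × 15170 = 16080 N/m.

16100 N/m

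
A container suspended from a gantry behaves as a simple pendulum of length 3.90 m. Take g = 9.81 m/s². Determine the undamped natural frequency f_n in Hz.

For a simple pendulum ω_n = √(g/L) = √(9.81/3.90) = √2.515 = 1.586 rad/s.
f_n = ω_n/(2π) = 1.586/6.283 = 0.2524 Hz.

0.252 Hz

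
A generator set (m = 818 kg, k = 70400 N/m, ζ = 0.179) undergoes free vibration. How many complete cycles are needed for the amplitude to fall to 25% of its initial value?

2 cycles

Logarithmic decrement δ = 2πζ/√(1 − ζ²) = 2π × 0.1790/√(1 − 0.0320) = 1.143.
x_n/x₀ = e^(−nδ) ≤ 0.25; take ln: n ≥ ln(1/0.25)/δ = 1.386/1.143 = 1.213.
So 2 complete cycles are required.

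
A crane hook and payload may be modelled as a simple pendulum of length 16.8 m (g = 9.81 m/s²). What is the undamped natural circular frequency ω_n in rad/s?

For a simple pendulum ω_n = √(g/L) = √(9.81/16.8) = √0.5839 = 0.7642 rad/s.

0.764 rad/s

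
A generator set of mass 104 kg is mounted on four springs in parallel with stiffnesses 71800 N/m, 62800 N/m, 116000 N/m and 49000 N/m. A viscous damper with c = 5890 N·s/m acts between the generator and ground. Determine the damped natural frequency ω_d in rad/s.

Parallel springs add: k_eq = 71800 + 62800 + 116000 + 49000 = 299600 N/m.
ω_n = √(k_eq/m) = √(299600/104) = 53.67 rad/s.
Critical damping c_c = 2√(k_eq·m) = 2√(299600 × 104) = 11160 N·s/m, so ζ = c/c_c = 5890/11160 = 0.5276.
ω_d = ω_n√(1 − ζ²) = 53.67 × √(1 − 0.278) = 45.59 rad/s.

45.6 rad/s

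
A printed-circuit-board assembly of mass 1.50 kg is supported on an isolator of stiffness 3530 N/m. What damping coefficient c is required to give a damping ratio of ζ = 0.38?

c_c = 2√(k·m) = 2√(3530 × 1.50) = 145.5 N·s/m.
c = ζ·c_c = 0.38 × 145.5 = 55.30 N·s/m.

55.3 N·s/m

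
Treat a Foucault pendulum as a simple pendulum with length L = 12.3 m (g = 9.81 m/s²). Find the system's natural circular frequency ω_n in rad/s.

For a simple pendulum ω_n = √(g/L) = √(9.81/12.3) = √0.7976 = 0.8931 rad/s.

0.893 rad/s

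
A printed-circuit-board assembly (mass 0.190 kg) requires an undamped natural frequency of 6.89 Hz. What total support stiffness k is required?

ω_n = 2πf_n = 2π × 6.89 = 43.29 rad/s.
k = m·ω_n² = 0.190 × 43.29² = 0.190 × 1874 = 356.1 N/m.

356 N/m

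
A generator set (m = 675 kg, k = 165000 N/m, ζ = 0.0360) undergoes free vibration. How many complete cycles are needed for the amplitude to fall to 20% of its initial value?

8 cycles

Logarithmic decrement δ = 2πζ/√(1 − ζ²) = 2π × 0.03600/√(1 − 0.00130) = 0.2263.
x_n/x₀ = e^(−nδ) ≤ 0.2; take ln: n ≥ ln(1/0.2)/δ = 1.609/0.2263 = 7.111.
So 8 complete cycles are required.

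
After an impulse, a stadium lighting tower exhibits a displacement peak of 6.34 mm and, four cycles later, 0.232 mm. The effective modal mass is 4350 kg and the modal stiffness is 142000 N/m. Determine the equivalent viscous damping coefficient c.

6490 N·s/m

Logarithmic decrement δ = (1/n)·ln(x₀/x_n) = (1/4)·ln(6.34/0.232) = (1/4)·ln(27.33) = 0.8270.
ζ = δ/√(4π² + δ²) = 0.8270/√(39.48 + 0.684) = 0.8270/6.337 = 0.1305.
c = ζ · 2√(km) = 0.1305 × 2√(142000 × 4350) = 0.1305 × 49710 = 6486 N·s/m.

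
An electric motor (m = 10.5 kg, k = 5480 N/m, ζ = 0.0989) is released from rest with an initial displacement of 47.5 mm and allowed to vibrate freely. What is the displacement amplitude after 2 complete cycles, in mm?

Logarithmic decrement δ = 2πζ/√(1 − ζ²) = 2π × 0.09890/√(1 − 0.00978) = 0.6245.
After n cycles, x_n/x₀ = e^(−nδ), so x_2 = 47.5 × e^(−2 × 0.6245) = 47.5 × 0.2868 = 13.62 mm.

13.6 mm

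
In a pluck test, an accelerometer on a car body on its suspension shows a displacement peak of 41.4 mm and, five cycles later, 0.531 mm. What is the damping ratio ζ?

0.137

Logarithmic decrement δ = (1/n)·ln(x₀/x_n) = (1/5)·ln(41.4/0.531) = (1/5)·ln(77.97) = 0.8713.
ζ = δ/√(4π² + δ²) = 0.8713/√(39.48 + 0.759) = 0.8713/6.343 = 0.1374.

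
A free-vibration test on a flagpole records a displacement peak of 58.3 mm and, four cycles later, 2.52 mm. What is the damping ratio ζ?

0.124

Logarithmic decrement δ = (1/n)·ln(x₀/x_n) = (1/4)·ln(58.3/2.52) = (1/4)·ln(23.13) = 0.7853.
ζ = δ/√(4π² + δ²) = 0.7853/√(39.48 + 0.617) = 0.7853/6.332 = 0.1240.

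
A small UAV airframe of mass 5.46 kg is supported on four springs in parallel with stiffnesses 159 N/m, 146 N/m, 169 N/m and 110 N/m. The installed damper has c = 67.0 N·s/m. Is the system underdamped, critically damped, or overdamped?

underdamped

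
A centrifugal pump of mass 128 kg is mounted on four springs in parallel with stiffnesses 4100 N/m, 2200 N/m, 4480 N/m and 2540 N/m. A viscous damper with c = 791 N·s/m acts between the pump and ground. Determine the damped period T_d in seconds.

0.646 s

Parallel springs add: k_eq = 4100 + 2200 + 4480 + 2540 = 13320 N/m.
ω_n = √(k_eq/m) = √(13320/128) = 10.20 rad/s.
Critical damping c_c = 2√(k_eq·m) = 2√(13320 × 128) = 2611 N·s/m, so ζ = c/c_c = 791/2611 = 0.3029.
ω_d = ω_n√(1 − ζ²) = 10.20 × √(1 − 0.0917) = 9.722 rad/s.
T_d = 2π/ω_d = 0.6463 s.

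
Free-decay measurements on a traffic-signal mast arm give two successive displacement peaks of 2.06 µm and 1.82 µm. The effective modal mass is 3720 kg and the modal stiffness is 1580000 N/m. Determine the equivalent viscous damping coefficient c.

3020 N·s/m

Logarithmic decrement δ = (1/n)·ln(x₀/x_n) = (1/1)·ln(2.06/1.82) = (1/1)·ln(1.132) = 0.1239.
ζ = δ/√(4π² + δ²) = 0.1239/√(39.48 + 0.0153) = 0.1239/6.284 = 0.01971.
c = ζ · 2√(km) = 0.01971 × 2√(1580000 × 3720) = 0.01971 × 153300 = 3022 N·s/m.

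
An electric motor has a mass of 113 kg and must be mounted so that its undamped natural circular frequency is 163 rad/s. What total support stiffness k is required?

3000000 N/m

k = m·ω_n² = 113 × 163.0² = 113 × 26570 = 3002000 N/m.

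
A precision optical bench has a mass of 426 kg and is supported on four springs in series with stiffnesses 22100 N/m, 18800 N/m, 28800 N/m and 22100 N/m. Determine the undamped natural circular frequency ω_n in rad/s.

Series springs: 1/k_eq = 1/22100 + 1/18800 + 1/28800 + 1/22100 = 0.0001784, so k_eq = 5605 N/m.
ω_n = √(k_eq/m) = √(5605/426) = √13.16 = 3.627 rad/s.

3.63 rad/s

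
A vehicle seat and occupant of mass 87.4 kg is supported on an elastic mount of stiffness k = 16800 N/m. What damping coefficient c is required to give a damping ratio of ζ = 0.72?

1740 N·s/m

c_c = 2√(k·m) = 2√(16800 × 87.4) = 2423 N·s/m.
c = ζ·c_c = 0.72 × 2423 = 1745 N·s/m.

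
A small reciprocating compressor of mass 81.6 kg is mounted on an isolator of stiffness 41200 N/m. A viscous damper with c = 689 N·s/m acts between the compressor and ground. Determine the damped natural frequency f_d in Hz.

ω_n = √(k/m) = √(41200/81.6) = 22.47 rad/s.
Critical damping c_c = 2√(k·m) = 2√(41200 × 81.6) = 3667 N·s/m, so ζ = c/c_c = 689/3667 = 0.1879.
ω_d = ω_n√(1 − ζ²) = 22.47 × √(1 − 0.0353) = 22.07 rad/s.
f_d = ω_d/(2π) = 3.513 Hz.

3.51 Hz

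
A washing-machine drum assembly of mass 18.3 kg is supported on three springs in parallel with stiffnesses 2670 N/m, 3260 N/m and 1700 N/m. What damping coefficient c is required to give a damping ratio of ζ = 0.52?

389 N·s/m

Parallel springs add: k_eq = 2670 + 3260 + 1700 = 7630 N/m.
c_c = 2√(k_eq·m) = 2√(7630 × 18.3) = 747.3 N·s/m.
c = ζ·c_c = 0.52 × 747.3 = 388.6 N·s/m.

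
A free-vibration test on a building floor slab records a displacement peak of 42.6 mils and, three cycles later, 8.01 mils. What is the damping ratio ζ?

0.0883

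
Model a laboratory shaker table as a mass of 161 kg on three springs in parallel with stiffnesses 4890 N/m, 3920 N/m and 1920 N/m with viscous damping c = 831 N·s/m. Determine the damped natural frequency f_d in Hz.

1.23 Hz

Parallel springs add: k_eq = 4890 + 3920 + 1920 = 10730 N/m.
ω_n = √(k_eq/m) = √(10730/161) = 8.164 rad/s.
Critical damping c_c = 2√(k_eq·m) = 2√(10730 × 161) = 2629 N·s/m, so ζ = c/c_c = 831/2629 = 0.3161.
ω_d = ω_n√(1 − ζ²) = 8.164 × √(1 − 0.0999) = 7.745 rad/s.
f_d = ω_d/(2π) = 1.233 Hz.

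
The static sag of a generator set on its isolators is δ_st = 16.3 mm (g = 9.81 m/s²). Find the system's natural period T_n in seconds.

0.256 s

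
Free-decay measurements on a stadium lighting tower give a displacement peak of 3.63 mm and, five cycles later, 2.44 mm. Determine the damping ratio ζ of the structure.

0.0126

Logarithmic decrement δ = (1/n)·ln(x₀/x_n) = (1/5)·ln(3.63/2.44) = (1/5)·ln(1.488) = 0.07945.
ζ = δ/√(4π² + δ²) = 0.07945/√(39.48 + 0.00631) = 0.07945/6.284 = 0.01264.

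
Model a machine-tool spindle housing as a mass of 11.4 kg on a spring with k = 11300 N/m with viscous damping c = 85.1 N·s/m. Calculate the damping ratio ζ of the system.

0.119

ω_n = √(k/m) = √(11300/11.4) = 31.48 rad/s.
Critical damping c_c = 2√(k·m) = 2√(11300 × 11.4) = 717.8 N·s/m, so ζ = c/c_c = 85.1/717.8 = 0.1186.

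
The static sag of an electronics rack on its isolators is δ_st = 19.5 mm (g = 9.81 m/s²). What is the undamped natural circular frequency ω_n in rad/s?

ω_n = √(g/δ_st) = √(9.81/0.0195) = √503.1 = 22.43 rad/s.

22.4 rad/s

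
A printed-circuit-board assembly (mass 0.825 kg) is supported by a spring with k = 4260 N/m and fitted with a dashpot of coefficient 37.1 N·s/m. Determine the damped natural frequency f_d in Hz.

10.9 Hz

ω_n = √(k/m) = √(4260/0.825) = 71.86 rad/s.
Critical damping c_c = 2√(k·m) = 2√(4260 × 0.825) = 118.6 N·s/m, so ζ = c/c_c = 37.1/118.6 = 0.3129.
ω_d = ω_n√(1 − ζ²) = 71.86 × √(1 − 0.0979) = 68.25 rad/s.
f_d = ω_d/(2π) = 10.86 Hz.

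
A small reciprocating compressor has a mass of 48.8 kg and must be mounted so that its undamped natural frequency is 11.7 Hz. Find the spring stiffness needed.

ω_n = 2πf_n = 2π × 11.7 = 73.51 rad/s.
k = m·ω_n² = 48.8 × 73.51² = 48.8 × 5404 = 263700 N/m.

264000 N/m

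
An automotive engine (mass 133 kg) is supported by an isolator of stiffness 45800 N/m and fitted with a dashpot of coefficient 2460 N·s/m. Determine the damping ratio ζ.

ω_n = √(k/m) = √(45800/133) = 18.56 rad/s.
Critical damping c_c = 2√(k·m) = 2√(45800 × 133) = 4936 N·s/m, so ζ = c/c_c = 2460/4936 = 0.4984.

0.498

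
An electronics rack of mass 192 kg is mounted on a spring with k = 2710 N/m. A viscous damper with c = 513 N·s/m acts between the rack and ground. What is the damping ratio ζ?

ω_n = √(k/m) = √(2710/192) = 3.757 rad/s.
Critical damping c_c = 2√(k·m) = 2√(2710 × 192) = 1443 N·s/m, so ζ = c/c_c = 513/1443 = 0.3556.

0.356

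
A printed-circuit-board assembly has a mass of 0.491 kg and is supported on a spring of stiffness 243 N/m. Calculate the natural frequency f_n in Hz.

ω_n = √(k/m) = √(243.0/0.491) = √494.9 = 22.25 rad/s.
f_n = ω_n/(2π) = 22.25/6.283 = 3.541 Hz.

3.54 Hz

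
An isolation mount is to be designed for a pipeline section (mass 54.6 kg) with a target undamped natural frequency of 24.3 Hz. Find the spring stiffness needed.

ω_n = 2πf_n = 2π × 24.3 = 152.7 rad/s.
k = m·ω_n² = 54.6 × 152.7² = 54.6 × 23310 = 1273000 N/m.

1270000 N/m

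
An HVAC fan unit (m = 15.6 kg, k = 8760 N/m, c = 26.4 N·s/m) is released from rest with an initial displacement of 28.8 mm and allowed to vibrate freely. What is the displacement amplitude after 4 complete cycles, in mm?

ζ = c/(2√(km)) = 26.4/(2√(8760 × 15.6)) = 26.4/739.3 = 0.03571.
Logarithmic decrement δ = 2πζ/√(1 − ζ²) = 2π × 0.03571/√(1 − 0.00128) = 0.2245.
After n cycles, x_n/x₀ = e^(−nδ), so x_4 = 28.8 × e^(−4 × 0.2245) = 28.8 × 0.4074 = 11.73 mm.

11.7 mm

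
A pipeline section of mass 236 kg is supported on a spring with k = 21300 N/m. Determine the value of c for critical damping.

4480 N·s/m

c_c = 2√(k·m) = 2√(21300 × 236) = 2 × 2242 = 4484 N·s/m.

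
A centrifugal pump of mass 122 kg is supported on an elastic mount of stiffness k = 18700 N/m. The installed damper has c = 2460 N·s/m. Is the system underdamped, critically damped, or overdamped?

underdamped

c_c = 2√(k·m) = 3021 N·s/m; ζ = c/c_c = 2460/3021 = 0.814.
Since ζ < 1 the system is underdamped.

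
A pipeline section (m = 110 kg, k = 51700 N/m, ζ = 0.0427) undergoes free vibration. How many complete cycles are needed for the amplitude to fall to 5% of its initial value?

Logarithmic decrement δ = 2πζ/√(1 − ζ²) = 2π × 0.04270/√(1 − 0.00182) = 0.2685.
x_n/x₀ = e^(−nδ) ≤ 0.05; take ln: n ≥ ln(1/0.05)/δ = 2.996/0.2685 = 11.16.
So 12 complete cycles are required.

12 cycles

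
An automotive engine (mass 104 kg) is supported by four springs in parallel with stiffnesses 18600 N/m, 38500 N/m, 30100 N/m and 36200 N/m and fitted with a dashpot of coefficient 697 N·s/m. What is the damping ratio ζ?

Parallel springs add: k_eq = 18600 + 38500 + 30100 + 36200 = 123400 N/m.
ω_n = √(k_eq/m) = √(123400/104) = 34.45 rad/s.
Critical damping c_c = 2√(k_eq·m) = 2√(123400 × 104) = 7165 N·s/m, so ζ = c/c_c = 697/7165 = 0.09728.

0.0973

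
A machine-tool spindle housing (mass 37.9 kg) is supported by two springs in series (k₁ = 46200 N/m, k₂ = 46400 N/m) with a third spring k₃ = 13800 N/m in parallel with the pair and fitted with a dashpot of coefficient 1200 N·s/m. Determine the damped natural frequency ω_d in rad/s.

26.9 rad/s

Series pair: k_s = k₁k₂/(k₁+k₂) = (46200)(46400)/(46200 + 46400) = 23150 N/m. In parallel with k₃: k_eq = 23150 + 13800 = 36950 N/m.
ω_n = √(k_eq/m) = √(36950/37.9) = 31.22 rad/s.
Critical damping c_c = 2√(k_eq·m) = 2√(36950 × 37.9) = 2367 N·s/m, so ζ = c/c_c = 1200/2367 = 0.5070.
ω_d = ω_n√(1 − ζ²) = 31.22 × √(1 − 0.257) = 26.91 rad/s.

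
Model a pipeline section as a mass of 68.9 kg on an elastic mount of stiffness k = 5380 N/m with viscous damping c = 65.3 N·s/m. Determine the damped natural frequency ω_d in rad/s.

8.82 rad/s

ω_n = √(k/m) = √(5380/68.9) = 8.837 rad/s.
Critical damping c_c = 2√(k·m) = 2√(5380 × 68.9) = 1218 N·s/m, so ζ = c/c_c = 65.3/1218 = 0.05363.
ω_d = ω_n√(1 − ζ²) = 8.837 × √(1 − 0.00288) = 8.824 rad/s.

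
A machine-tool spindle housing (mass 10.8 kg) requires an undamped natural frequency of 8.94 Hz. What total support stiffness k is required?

34100 N/m

ω_n = 2πf_n = 2π × 8.94 = 56.17 rad/s.
k = m·ω_n² = 10.8 × 56.17² = 10.8 × 3155 = 34080 N/m.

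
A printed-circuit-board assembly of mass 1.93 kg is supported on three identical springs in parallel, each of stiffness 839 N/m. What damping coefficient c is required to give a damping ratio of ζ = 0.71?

99.0 N·s/m

Parallel springs add: k_eq = 3 × 839 = 2517 N/m.
c_c = 2√(k_eq·m) = 2√(2517 × 1.93) = 139.4 N·s/m.
c = ζ·c_c = 0.71 × 139.4 = 98.97 N·s/m.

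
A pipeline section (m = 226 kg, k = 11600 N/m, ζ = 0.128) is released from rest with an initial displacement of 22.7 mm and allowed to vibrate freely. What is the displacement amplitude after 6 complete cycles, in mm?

0.175 mm

Logarithmic decrement δ = 2πζ/√(1 − ζ²) = 2π × 0.1280/√(1 − 0.0164) = 0.8109.
After n cycles, x_n/x₀ = e^(−nδ), so x_6 = 22.7 × e^(−6 × 0.8109) = 22.7 × 0.007708 = 0.1750 mm.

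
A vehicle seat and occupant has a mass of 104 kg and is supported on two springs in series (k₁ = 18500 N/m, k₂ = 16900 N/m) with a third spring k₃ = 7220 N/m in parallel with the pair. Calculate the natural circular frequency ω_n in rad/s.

12.4 rad/s

Series pair: k_s = k₁k₂/(k₁+k₂) = (18500)(16900)/(18500 + 16900) = 8832 N/m. In parallel with k₃: k_eq = 8832 + 7220 = 16050 N/m.
ω_n = √(k_eq/m) = √(16050/104) = √154.3 = 12.42 rad/s.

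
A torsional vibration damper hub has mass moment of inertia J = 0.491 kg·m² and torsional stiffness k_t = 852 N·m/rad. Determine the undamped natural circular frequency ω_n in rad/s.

41.7 rad/s

ω_n = √(k_t/J) = √(852/0.491) = √1735 = 41.66 rad/s.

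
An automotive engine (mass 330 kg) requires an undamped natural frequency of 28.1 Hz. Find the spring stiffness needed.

10300000 N/m

ω_n = 2πf_n = 2π × 28.1 = 176.6 rad/s.
k = m·ω_n² = 330 × 176.6² = 330 × 31170 = 10290000 N/m.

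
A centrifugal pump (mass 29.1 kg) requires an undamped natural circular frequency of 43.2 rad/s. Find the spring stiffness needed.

54300 N/m

k = m·ω_n² = 29.1 × 43.20² = 29.1 × 1866 = 54310 N/m.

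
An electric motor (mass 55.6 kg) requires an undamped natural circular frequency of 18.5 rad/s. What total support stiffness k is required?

19000 N/m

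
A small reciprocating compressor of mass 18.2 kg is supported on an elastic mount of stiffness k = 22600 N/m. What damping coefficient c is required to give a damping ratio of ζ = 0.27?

346 N·s/m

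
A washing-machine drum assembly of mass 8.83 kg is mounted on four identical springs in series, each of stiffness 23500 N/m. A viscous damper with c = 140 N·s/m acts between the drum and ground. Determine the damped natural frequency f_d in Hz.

3.91 Hz

Series springs: 1/k_eq = 4/23500, so k_eq = 23500/4 = 5875 N/m.
ω_n = √(k_eq/m) = √(5875/8.83) = 25.79 rad/s.
Critical damping c_c = 2√(k_eq·m) = 2√(5875 × 8.83) = 455.5 N·s/m, so ζ = c/c_c = 140/455.5 = 0.3073.
ω_d = ω_n√(1 − ζ²) = 25.79 × √(1 − 0.0945) = 24.55 rad/s.
f_d = ω_d/(2π) = 3.907 Hz.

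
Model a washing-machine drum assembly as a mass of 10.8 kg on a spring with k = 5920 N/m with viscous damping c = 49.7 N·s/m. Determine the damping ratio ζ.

ω_n = √(k/m) = √(5920/10.8) = 23.41 rad/s.
Critical damping c_c = 2√(k·m) = 2√(5920 × 10.8) = 505.7 N·s/m, so ζ = c/c_c = 49.7/505.7 = 0.09828.

0.0983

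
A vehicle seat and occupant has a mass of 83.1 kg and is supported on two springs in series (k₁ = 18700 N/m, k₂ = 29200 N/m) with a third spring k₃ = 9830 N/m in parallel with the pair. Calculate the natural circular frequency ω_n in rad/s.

Series pair: k_s = k₁k₂/(k₁+k₂) = (18700)(29200)/(18700 + 29200) = 11400 N/m. In parallel with k₃: k_eq = 11400 + 9830 = 21230 N/m.
ω_n = √(k_eq/m) = √(21230/83.1) = √255.5 = 15.98 rad/s.

16.0 rad/s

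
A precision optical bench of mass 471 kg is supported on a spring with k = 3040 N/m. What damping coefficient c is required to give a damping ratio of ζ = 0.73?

1750 N·s/m

c_c = 2√(k·m) = 2√(3040 × 471) = 2393 N·s/m.
c = ζ·c_c = 0.73 × 2393 = 1747 N·s/m.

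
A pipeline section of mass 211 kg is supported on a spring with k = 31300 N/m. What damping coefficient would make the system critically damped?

c_c = 2√(k·m) = 2√(31300 × 211) = 2 × 2570 = 5140 N·s/m.

5140 N·s/m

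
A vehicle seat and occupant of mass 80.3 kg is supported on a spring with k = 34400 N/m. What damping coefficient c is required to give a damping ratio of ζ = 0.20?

665 N·s/m

c_c = 2√(k·m) = 2√(34400 × 80.3) = 3324 N·s/m.
c = ζ·c_c = 0.20 × 3324 = 664.8 N·s/m.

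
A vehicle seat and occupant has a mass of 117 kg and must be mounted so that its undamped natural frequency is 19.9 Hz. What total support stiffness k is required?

1830000 N/m

ω_n = 2πf_n = 2π × 19.9 = 125.0 rad/s.
k = m·ω_n² = 117 × 125.0² = 117 × 15630 = 1829000 N/m.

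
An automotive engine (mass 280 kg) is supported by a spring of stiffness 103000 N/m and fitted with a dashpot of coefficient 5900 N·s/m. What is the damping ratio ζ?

ω_n = √(k/m) = √(103000/280) = 19.18 rad/s.
Critical damping c_c = 2√(k·m) = 2√(103000 × 280) = 10740 N·s/m, so ζ = c/c_c = 5900/10740 = 0.5493.

0.549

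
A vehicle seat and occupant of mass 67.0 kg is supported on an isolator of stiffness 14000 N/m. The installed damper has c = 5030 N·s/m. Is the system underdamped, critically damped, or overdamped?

overdamped

c_c = 2√(k·m) = 1937 N·s/m; ζ = c/c_c = 5030/1937 = 2.60.
Since ζ > 1 the system is overdamped.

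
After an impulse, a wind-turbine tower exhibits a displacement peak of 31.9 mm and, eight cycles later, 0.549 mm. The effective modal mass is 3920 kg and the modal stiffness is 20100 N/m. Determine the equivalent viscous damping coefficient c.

1430 N·s/m

Logarithmic decrement δ = (1/n)·ln(x₀/x_n) = (1/8)·ln(31.9/0.549) = (1/8)·ln(58.11) = 0.5078.
ζ = δ/√(4π² + δ²) = 0.5078/√(39.48 + 0.258) = 0.5078/6.304 = 0.08055.
c = ζ · 2√(km) = 0.08055 × 2√(20100 × 3920) = 0.08055 × 17750 = 1430 N·s/m.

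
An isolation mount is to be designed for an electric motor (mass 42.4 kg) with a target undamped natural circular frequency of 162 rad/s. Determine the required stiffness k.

k = m·ω_n² = 42.4 × 162.0² = 42.4 × 26240 = 1113000 N/m.

1110000 N/m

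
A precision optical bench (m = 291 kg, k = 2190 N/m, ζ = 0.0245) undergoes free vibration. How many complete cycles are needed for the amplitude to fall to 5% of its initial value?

20 cycles

Logarithmic decrement δ = 2πζ/√(1 − ζ²) = 2π × 0.02450/√(1 − 0.000600) = 0.1540.
x_n/x₀ = e^(−nδ) ≤ 0.05; take ln: n ≥ ln(1/0.05)/δ = 2.996/0.1540 = 19.45.
So 20 complete cycles are required.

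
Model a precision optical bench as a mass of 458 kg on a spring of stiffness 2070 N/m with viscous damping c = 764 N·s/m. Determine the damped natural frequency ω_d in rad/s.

ω_n = √(k/m) = √(2070/458) = 2.126 rad/s.
Critical damping c_c = 2√(k·m) = 2√(2070 × 458) = 1947 N·s/m, so ζ = c/c_c = 764/1947 = 0.3923.
ω_d = ω_n√(1 − ζ²) = 2.126 × √(1 − 0.154) = 1.956 rad/s.

1.96 rad/s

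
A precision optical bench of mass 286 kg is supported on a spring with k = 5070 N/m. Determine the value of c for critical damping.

2410 N·s/m

c_c = 2√(k·m) = 2√(5070 × 286) = 2 × 1204 = 2408 N·s/m.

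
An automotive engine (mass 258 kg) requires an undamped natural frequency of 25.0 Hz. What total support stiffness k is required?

6370000 N/m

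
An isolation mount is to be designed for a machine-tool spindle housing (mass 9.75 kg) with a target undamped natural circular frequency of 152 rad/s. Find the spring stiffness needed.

225000 N/m

k = m·ω_n² = 9.75 × 152.0² = 9.75 × 23100 = 225300 N/m.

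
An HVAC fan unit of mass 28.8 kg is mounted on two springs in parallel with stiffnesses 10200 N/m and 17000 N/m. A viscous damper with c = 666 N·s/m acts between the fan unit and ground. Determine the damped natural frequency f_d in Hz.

Parallel springs add: k_eq = 10200 + 17000 = 27200 N/m.
ω_n = √(k_eq/m) = √(27200/28.8) = 30.73 rad/s.
Critical damping c_c = 2√(k_eq·m) = 2√(27200 × 28.8) = 1770 N·s/m, so ζ = c/c_c = 666/1770 = 0.3762.
ω_d = ω_n√(1 − ζ²) = 30.73 × √(1 − 0.142) = 28.47 rad/s.
f_d = ω_d/(2π) = 4.532 Hz.

4.53 Hz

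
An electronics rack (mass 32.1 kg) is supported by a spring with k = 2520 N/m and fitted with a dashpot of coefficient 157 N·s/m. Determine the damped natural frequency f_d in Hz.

ω_n = √(k/m) = √(2520/32.1) = 8.860 rad/s.
Critical damping c_c = 2√(k·m) = 2√(2520 × 32.1) = 568.8 N·s/m, so ζ = c/c_c = 157/568.8 = 0.2760.
ω_d = ω_n√(1 − ζ²) = 8.860 × √(1 − 0.0762) = 8.516 rad/s.
f_d = ω_d/(2π) = 1.355 Hz.

1.36 Hz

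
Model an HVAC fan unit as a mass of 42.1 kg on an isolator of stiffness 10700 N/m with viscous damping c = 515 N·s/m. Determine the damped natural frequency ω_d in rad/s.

ω_n = √(k/m) = √(10700/42.1) = 15.94 rad/s.
Critical damping c_c = 2√(k·m) = 2√(10700 × 42.1) = 1342 N·s/m, so ζ = c/c_c = 515/1342 = 0.3837.
ω_d = ω_n√(1 − ζ²) = 15.94 × √(1 − 0.147) = 14.72 rad/s.

14.7 rad/s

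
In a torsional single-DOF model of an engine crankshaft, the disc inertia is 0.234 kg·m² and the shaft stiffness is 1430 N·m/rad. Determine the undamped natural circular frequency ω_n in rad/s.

ω_n = √(k_t/J) = √(1430/0.234) = √6111 = 78.17 rad/s.

78.2 rad/s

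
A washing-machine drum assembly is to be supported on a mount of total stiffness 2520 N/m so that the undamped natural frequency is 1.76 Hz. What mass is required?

ω_n = 2πf_n = 2π × 1.76 = 11.06 rad/s.
m = k/ω_n² = 2520/11.06² = 2520/122.3 = 20.61 kg.

20.6 kg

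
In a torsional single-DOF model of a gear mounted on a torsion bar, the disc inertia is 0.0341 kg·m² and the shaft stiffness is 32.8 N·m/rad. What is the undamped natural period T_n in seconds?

0.203 s

ω_n = √(k_t/J) = √(32.8/0.0341) = √961.9 = 31.01 rad/s.
T_n = 2π/ω_n = 6.283/31.01 = 0.2026 s.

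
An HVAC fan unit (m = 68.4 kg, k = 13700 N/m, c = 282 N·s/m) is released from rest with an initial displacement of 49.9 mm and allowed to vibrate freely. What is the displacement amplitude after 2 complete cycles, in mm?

ζ = c/(2√(km)) = 282/(2√(13700 × 68.4)) = 282/1936 = 0.1457.
Logarithmic decrement δ = 2πζ/√(1 − ζ²) = 2π × 0.1457/√(1 − 0.0212) = 0.9251.
After n cycles, x_n/x₀ = e^(−nδ), so x_2 = 49.9 × e^(−2 × 0.9251) = 49.9 × 0.1572 = 7.845 mm.

7.85 mm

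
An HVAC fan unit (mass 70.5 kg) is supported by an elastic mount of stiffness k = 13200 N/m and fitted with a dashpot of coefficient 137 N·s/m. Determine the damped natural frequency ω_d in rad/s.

13.6 rad/s

ω_n = √(k/m) = √(13200/70.5) = 13.68 rad/s.
Critical damping c_c = 2√(k·m) = 2√(13200 × 70.5) = 1929 N·s/m, so ζ = c/c_c = 137/1929 = 0.07101.
ω_d = ω_n√(1 − ζ²) = 13.68 × √(1 − 0.00504) = 13.65 rad/s.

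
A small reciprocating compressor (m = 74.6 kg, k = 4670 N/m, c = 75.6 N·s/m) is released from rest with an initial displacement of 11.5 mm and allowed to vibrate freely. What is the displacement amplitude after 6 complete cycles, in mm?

1.02 mm

ζ = c/(2√(km)) = 75.6/(2√(4670 × 74.6)) = 75.6/1180 = 0.06404.
Logarithmic decrement δ = 2πζ/√(1 − ζ²) = 2π × 0.06404/√(1 − 0.00410) = 0.4032.
After n cycles, x_n/x₀ = e^(−nδ), so x_6 = 11.5 × e^(−6 × 0.4032) = 11.5 × 0.08898 = 1.023 mm.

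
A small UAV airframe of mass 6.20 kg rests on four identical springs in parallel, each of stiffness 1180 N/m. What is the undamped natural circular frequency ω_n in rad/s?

27.6 rad/s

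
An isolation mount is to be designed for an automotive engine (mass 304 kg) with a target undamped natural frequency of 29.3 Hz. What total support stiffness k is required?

ω_n = 2πf_n = 2π × 29.3 = 184.1 rad/s.
k = m·ω_n² = 304 × 184.1² = 304 × 33890 = 10300000 N/m.

10300000 N/m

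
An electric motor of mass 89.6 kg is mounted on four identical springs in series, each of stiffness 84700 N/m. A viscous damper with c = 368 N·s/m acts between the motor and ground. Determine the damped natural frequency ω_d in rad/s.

15.2 rad/s

Series springs: 1/k_eq = 4/84700, so k_eq = 84700/4 = 21180 N/m.
ω_n = √(k_eq/m) = √(21180/89.6) = 15.37 rad/s.
Critical damping c_c = 2√(k_eq·m) = 2√(21180 × 89.6) = 2755 N·s/m, so ζ = c/c_c = 368/2755 = 0.1336.
ω_d = ω_n√(1 − ζ²) = 15.37 × √(1 − 0.0178) = 15.24 rad/s.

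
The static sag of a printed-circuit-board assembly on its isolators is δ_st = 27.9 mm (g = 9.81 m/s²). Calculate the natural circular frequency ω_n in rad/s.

18.8 rad/s

ω_n = √(g/δ_st) = √(9.81/0.0279) = √351.6 = 18.75 rad/s.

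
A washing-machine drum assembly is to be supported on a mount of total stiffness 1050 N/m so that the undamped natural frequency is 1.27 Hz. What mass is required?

16.5 kg

ω_n = 2πf_n = 2π × 1.27 = 7.980 rad/s.
m = k/ω_n² = 1050/7.980² = 1050/63.67 = 16.49 kg.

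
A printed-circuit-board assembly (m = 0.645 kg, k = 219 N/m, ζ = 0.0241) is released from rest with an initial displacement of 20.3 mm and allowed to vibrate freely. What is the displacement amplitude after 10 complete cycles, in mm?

Logarithmic decrement δ = 2πζ/√(1 − ζ²) = 2π × 0.02410/√(1 − 0.000581) = 0.1515.
After n cycles, x_n/x₀ = e^(−nδ), so x_10 = 20.3 × e^(−10 × 0.1515) = 20.3 × 0.2199 = 4.464 mm.

4.46 mm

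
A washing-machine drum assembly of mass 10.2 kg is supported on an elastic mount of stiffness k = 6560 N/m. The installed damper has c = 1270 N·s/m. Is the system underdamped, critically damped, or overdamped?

c_c = 2√(k·m) = 517.3 N·s/m; ζ = c/c_c = 1270/517.3 = 2.45.
Since ζ > 1 the system is overdamped.

overdamped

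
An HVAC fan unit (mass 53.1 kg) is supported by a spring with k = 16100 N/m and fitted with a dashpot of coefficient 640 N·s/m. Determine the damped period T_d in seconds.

0.385 s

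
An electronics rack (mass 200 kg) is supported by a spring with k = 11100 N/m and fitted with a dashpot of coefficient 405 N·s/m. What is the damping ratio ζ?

ω_n = √(k/m) = √(11100/200) = 7.450 rad/s.
Critical damping c_c = 2√(k·m) = 2√(11100 × 200) = 2980 N·s/m, so ζ = c/c_c = 405/2980 = 0.1359.

0.136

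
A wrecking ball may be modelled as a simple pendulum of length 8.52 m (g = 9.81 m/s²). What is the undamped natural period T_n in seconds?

For a simple pendulum ω_n = √(g/L) = √(9.81/8.52) = √1.151 = 1.073 rad/s.
T_n = 2π/ω_n = 6.283/1.073 = 5.856 s.

5.86 s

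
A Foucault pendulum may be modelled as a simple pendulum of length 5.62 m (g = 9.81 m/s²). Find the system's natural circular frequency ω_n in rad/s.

For a simple pendulum ω_n = √(g/L) = √(9.81/5.62) = √1.746 = 1.321 rad/s.

1.32 rad/s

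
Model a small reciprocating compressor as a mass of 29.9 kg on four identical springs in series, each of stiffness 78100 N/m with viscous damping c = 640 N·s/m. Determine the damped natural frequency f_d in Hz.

Series springs: 1/k_eq = 4/78100, so k_eq = 78100/4 = 19520 N/m.
ω_n = √(k_eq/m) = √(19520/29.9) = 25.55 rad/s.
Critical damping c_c = 2√(k_eq·m) = 2√(19520 × 29.9) = 1528 N·s/m, so ζ = c/c_c = 640/1528 = 0.4188.
ω_d = ω_n√(1 − ζ²) = 25.55 × √(1 − 0.175) = 23.20 rad/s.
f_d = ω_d/(2π) = 3.693 Hz.

3.69 Hz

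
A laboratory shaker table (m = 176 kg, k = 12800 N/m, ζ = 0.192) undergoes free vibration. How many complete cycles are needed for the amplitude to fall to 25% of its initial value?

Logarithmic decrement δ = 2πζ/√(1 − ζ²) = 2π × 0.1920/√(1 − 0.0369) = 1.229.
x_n/x₀ = e^(−nδ) ≤ 0.25; take ln: n ≥ ln(1/0.25)/δ = 1.386/1.229 = 1.128.
So 2 complete cycles are required.

2 cycles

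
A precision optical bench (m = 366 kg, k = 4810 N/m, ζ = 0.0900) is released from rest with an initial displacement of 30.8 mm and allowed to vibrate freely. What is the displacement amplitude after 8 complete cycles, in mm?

0.328 mm

Logarithmic decrement δ = 2πζ/√(1 − ζ²) = 2π × 0.09000/√(1 − 0.00810) = 0.5678.
After n cycles, x_n/x₀ = e^(−nδ), so x_8 = 30.8 × e^(−8 × 0.5678) = 30.8 × 0.01065 = 0.3280 mm.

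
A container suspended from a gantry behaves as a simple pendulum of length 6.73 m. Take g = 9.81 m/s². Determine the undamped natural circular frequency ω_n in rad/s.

1.21 rad/s

For a simple pendulum ω_n = √(g/L) = √(9.81/6.73) = √1.458 = 1.207 rad/s.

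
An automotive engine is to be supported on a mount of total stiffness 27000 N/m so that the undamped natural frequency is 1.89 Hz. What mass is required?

ω_n = 2πf_n = 2π × 1.89 = 11.88 rad/s.
m = k/ω_n² = 27000/11.88² = 27000/141.0 = 191.5 kg.

191 kg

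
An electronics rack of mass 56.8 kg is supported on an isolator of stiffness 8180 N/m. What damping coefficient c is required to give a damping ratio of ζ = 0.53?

723 N·s/m

c_c = 2√(k·m) = 2√(8180 × 56.8) = 1363 N·s/m.
c = ζ·c_c = 0.53 × 1363 = 722.5 N·s/m.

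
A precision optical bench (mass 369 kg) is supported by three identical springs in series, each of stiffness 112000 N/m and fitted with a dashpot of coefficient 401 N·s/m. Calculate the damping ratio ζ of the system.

0.0540

Series springs: 1/k_eq = 3/112000, so k_eq = 112000/3 = 37330 N/m.
ω_n = √(k_eq/m) = √(37330/369) = 10.06 rad/s.
Critical damping c_c = 2√(k_eq·m) = 2√(37330 × 369) = 7423 N·s/m, so ζ = c/c_c = 401/7423 = 0.05402.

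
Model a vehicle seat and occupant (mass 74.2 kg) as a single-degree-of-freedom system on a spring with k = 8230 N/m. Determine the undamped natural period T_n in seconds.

0.597 s

ω_n = √(k/m) = √(8230/74.2) = √110.9 = 10.53 rad/s.
T_n = 2π/ω_n = 6.283/10.53 = 0.5966 s.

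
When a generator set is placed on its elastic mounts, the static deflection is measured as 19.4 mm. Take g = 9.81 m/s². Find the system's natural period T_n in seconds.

0.279 s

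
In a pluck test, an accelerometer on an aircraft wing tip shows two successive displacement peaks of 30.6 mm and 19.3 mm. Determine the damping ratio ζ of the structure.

Logarithmic decrement δ = (1/n)·ln(x₀/x_n) = (1/1)·ln(30.6/19.3) = (1/1)·ln(1.585) = 0.4609.
ζ = δ/√(4π² + δ²) = 0.4609/√(39.48 + 0.212) = 0.4609/6.300 = 0.07316.

0.0732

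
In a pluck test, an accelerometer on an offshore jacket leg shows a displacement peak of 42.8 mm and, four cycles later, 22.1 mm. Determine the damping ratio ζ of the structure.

0.0263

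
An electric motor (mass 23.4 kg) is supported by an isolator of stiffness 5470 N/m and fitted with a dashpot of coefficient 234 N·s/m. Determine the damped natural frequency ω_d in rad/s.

14.4 rad/s

ω_n = √(k/m) = √(5470/23.4) = 15.29 rad/s.
Critical damping c_c = 2√(k·m) = 2√(5470 × 23.4) = 715.5 N·s/m, so ζ = c/c_c = 234/715.5 = 0.3270.
ω_d = ω_n√(1 − ζ²) = 15.29 × √(1 − 0.107) = 14.45 rad/s.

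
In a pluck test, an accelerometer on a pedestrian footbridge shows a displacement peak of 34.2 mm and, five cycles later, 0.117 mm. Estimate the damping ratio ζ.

0.178

Logarithmic decrement δ = (1/n)·ln(x₀/x_n) = (1/5)·ln(34.2/0.117) = (1/5)·ln(292.3) = 1.136.
ζ = δ/√(4π² + δ²) = 1.136/√(39.48 + 1.29) = 1.136/6.385 = 0.1778.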